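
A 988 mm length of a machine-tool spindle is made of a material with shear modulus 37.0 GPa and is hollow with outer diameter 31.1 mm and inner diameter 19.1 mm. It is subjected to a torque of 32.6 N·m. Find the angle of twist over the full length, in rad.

0.0111 rad

J = π(d_o⁴ − d_i⁴)/32 = π(0.0311⁴ − 0.0191⁴)/32 = 7.878×10^-8 m⁴.
θ = T·L/(G·J) = 32.60 × 0.988 / (37.0×10⁹ × 7.878×10^-8) = 0.01105 rad.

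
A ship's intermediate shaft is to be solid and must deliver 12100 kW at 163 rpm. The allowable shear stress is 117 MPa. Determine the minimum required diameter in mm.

ω = 2π·163/60 = 17.07 rad/s, so T = P/ω = 12100×10³ / 17.07 = 708900 N·m.
For a solid shaft τ_max = 16T/(πd³), so d = (16T/(π τ_allow))^(1/3) = (16·708900/(π·1.17×10^8))^(1/3) = 0.3137 m.

314 mm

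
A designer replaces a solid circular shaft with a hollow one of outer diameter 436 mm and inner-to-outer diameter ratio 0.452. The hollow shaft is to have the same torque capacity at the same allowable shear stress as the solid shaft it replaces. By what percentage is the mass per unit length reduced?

18.1 %

Equal τ_max and T ⇒ the solid shaft needs d_s³ = d_o³(1−k⁴), so d_s = 436·(1−0.452⁴)^(1/3) = 429.8 mm.
Area ratio A_h/A_s = d_o²(1−k²)/d_s² = (1−k²)/(1−k⁴)^(2/3) = 0.8186.
Mass saving = 1 − 0.8186 = 18.1 %.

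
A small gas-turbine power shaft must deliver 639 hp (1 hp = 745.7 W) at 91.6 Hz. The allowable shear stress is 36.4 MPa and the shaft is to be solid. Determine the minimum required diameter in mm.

48.7 mm

ω = 2π·91.6 = 575.5 rad/s, so T = P/ω = 639×745.7 / 575.5 = 827.9 N·m.
For a solid shaft τ_max = 16T/(πd³), so d = (16T/(π τ_allow))^(1/3) = (16·827.9/(π·3.64×10^7))^(1/3) = 0.04875 m.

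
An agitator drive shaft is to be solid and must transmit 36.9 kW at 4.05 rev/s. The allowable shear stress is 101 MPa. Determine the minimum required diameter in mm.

ω = 2π·4.05 = 25.45 rad/s, so T = P/ω = 36.9×10³ / 25.45 = 1450 N·m.
For a solid shaft τ_max = 16T/(πd³), so d = (16T/(π τ_allow))^(1/3) = (16·1450/(π·1.01×10^8))^(1/3) = 0.04182 m.

41.8 mm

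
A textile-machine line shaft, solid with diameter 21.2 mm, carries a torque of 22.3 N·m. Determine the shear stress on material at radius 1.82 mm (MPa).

2.05 MPa

J = πd⁴/32 = π(0.0212)⁴/32 = 1.983×10^-8 m⁴.
Shear stress varies linearly with radius: τ = T·r/J = 22.30 × 0.00182 / 1.983×10^-8 = 2.047×10^6 Pa.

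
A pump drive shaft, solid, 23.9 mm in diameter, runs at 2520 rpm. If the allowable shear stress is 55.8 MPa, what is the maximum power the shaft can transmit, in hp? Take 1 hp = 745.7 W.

52.9 hp

J = πd⁴/32 = π(0.0239)⁴/32 = 3.203×10^-8 m⁴.
T_max = τ_allow·J/r = 5.58×10^7 × 3.203×10^-8 / 0.0119 = 149.6 N·m.
ω = 2π·2520/60 = 263.9 rad/s, so P_max = T_max·ω = 3.947×10^4 W.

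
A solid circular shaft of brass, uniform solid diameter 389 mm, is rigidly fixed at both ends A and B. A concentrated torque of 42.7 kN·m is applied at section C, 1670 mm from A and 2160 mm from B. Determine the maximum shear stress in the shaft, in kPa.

With uniform GJ and both ends fixed, compatibility θ_AC = θ_CB gives T_A·a = T_B·b, together with T_A + T_B = T₀.
T_A = T₀·b/(a+b) = 42700·2160/3830 = 24080 N·m; T_B = 18620 N·m.
τ in each portion: τ_AC = 2.08×10^6 Pa, τ_CB = 1.61×10^6 Pa; maximum is in AC.
τ_max = T_AC·r/J = 24080·0.195/2.25×10^-3 = 2.084×10^6 Pa.

2080 kPa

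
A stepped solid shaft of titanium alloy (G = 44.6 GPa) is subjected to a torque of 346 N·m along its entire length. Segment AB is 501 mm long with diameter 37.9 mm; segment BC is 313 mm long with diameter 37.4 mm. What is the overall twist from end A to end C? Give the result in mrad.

31.8 mrad

J_AB = π(0.0379)⁴/32 = 2.03×10^-7 m⁴; J_BC = π(0.0374)⁴/32 = 1.92×10^-7 m⁴.
θ = (T/G)·Σ L_i/J_i = (346.0/44.6×10⁹)·(0.501/2.03×10^-7 + 0.313/1.92×10^-7) = 0.03183 rad.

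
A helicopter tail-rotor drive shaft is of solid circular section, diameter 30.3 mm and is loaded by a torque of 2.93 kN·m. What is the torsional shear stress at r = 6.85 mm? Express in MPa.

J = πd⁴/32 = π(0.0303)⁴/32 = 8.275×10^-8 m⁴.
Shear stress varies linearly with radius: τ = T·r/J = 2930 × 0.00685 / 8.275×10^-8 = 2.425×10^8 Pa.

243 MPa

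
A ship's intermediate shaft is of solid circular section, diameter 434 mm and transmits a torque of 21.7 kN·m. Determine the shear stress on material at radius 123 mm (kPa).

J = πd⁴/32 = π(0.434)⁴/32 = 3.483×10^-3 m⁴.
Shear stress varies linearly with radius: τ = T·r/J = 21700 × 0.123 / 3.483×10^-3 = 7.663×10^5 Pa.

766 kPa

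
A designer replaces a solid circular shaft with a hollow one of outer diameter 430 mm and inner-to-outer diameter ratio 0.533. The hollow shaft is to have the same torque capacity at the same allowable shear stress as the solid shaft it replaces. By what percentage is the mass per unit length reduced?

24.3 %

Equal τ_max and T ⇒ the solid shaft needs d_s³ = d_o³(1−k⁴), so d_s = 430·(1−0.533⁴)^(1/3) = 418.1 mm.
Area ratio A_h/A_s = d_o²(1−k²)/d_s² = (1−k²)/(1−k⁴)^(2/3) = 0.7572.
Mass saving = 1 − 0.7572 = 24.3 %.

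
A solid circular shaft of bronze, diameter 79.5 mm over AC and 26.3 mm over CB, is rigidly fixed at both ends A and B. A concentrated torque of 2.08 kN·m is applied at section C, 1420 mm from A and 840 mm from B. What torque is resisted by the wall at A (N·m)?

Compatibility: T_A·a/J_AC = T_B·b/J_CB with T_A + T_B = T₀.
J_AC = 3.92×10^-6 m⁴, J_CB = 4.70×10^-8 m⁴, so T_A = T₀·(J_AC/a)/((J_AC/a)+(J_CB/b)) = 2039 N·m, T_B = 41.28 N·m.

2040 N·m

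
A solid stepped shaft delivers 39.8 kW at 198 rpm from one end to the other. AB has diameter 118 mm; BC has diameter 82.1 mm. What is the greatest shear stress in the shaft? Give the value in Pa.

ω = 2π·198/60 = 20.73 rad/s, so T = P/ω = 39.8×10³ / 20.73 = 1920 N·m.
Under the same torque, τ_max = 16T/(πd³) is largest where d is smallest — segment BC (d = 82.1 mm).
τ_max = 16·1920/(π·(0.0821)³) = 1.767×10^7 Pa.

1.77e7 Pa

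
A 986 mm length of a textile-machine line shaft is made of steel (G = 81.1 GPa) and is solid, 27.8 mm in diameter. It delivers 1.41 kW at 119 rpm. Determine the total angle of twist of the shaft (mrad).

ω = 2π·119/60 = 12.46 rad/s, so T = P/ω = 1.41×10³ / 12.46 = 113.1 N·m.
J = πd⁴/32 = π(0.0278)⁴/32 = 5.864×10^-8 m⁴.
θ = T·L/(G·J) = 113.1 × 0.986 / (81.1×10⁹ × 5.864×10^-8) = 0.02346 rad.

23.5 mrad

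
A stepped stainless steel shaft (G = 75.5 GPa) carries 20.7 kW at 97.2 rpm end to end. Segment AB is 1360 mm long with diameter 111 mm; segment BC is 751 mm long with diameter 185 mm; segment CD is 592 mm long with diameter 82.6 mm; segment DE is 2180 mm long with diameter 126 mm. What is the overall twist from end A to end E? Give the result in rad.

ω = 2π·97.2/60 = 10.18 rad/s, so T = P/ω = 20.7×10³ / 10.18 = 2034 N·m.
J_AB = π(0.111)⁴/32 = 1.49×10^-5 m⁴; J_BC = π(0.185)⁴/32 = 1.15×10^-4 m⁴; J_CD = π(0.0826)⁴/32 = 4.57×10^-6 m⁴; J_DE = π(0.126)⁴/32 = 2.47×10^-5 m⁴.
θ = (T/G)·Σ L_i/J_i = (2034/75.5×10⁹)·(1.36/1.49×10^-5 + 0.751/1.15×10^-4 + 0.592/4.57×10^-6 + 2.18/2.47×10^-5) = 8.496×10^-3 rad.

0.00850 rad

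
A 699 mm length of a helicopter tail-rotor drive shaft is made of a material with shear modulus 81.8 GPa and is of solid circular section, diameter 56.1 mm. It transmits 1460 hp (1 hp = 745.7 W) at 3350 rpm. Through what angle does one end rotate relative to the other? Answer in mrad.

ω = 2π·3350/60 = 350.8 rad/s, so T = P/ω = 1460×745.7 / 350.8 = 3103 N·m.
J = πd⁴/32 = π(0.0561)⁴/32 = 9.724×10^-7 m⁴.
θ = T·L/(G·J) = 3103 × 0.699 / (81.8×10⁹ × 9.724×10^-7) = 0.02727 rad.

27.3 mrad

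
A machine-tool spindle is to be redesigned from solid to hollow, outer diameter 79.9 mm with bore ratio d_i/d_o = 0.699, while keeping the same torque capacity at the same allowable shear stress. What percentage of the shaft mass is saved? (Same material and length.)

Equal τ_max and T ⇒ the solid shaft needs d_s³ = d_o³(1−k⁴), so d_s = 79.9·(1−0.699⁴)^(1/3) = 72.96 mm.
Area ratio A_h/A_s = d_o²(1−k²)/d_s² = (1−k²)/(1−k⁴)^(2/3) = 0.6134.
Mass saving = 1 − 0.6134 = 38.7 %.

38.7 %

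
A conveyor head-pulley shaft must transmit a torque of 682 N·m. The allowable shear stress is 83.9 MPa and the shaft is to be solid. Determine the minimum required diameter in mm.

For a solid shaft τ_max = 16T/(πd³), so d = (16T/(π τ_allow))^(1/3) = (16·682.0/(π·8.39×10^7))^(1/3) = 0.03459 m.

34.6 mm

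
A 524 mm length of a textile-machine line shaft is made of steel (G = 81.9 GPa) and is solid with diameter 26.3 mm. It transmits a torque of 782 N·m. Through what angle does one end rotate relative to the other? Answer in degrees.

6.10°

J = πd⁴/32 = π(0.0263)⁴/32 = 4.697×10^-8 m⁴.
θ = T·L/(G·J) = 782.0 × 0.524 / (81.9×10⁹ × 4.697×10^-8) = 0.1065 rad.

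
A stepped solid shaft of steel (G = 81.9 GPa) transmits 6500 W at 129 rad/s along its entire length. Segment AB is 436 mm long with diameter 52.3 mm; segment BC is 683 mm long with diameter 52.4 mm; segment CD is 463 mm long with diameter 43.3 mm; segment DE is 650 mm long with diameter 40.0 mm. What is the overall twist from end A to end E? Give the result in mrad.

3.35 mrad

ω = 129 rad/s, so T = P/ω = 6500 / 129.0 = 50.39 N·m.
J_AB = π(0.0523)⁴/32 = 7.35×10^-7 m⁴; J_BC = π(0.0524)⁴/32 = 7.40×10^-7 m⁴; J_CD = π(0.0433)⁴/32 = 3.45×10^-7 m⁴; J_DE = π(0.0400)⁴/32 = 2.51×10^-7 m⁴.
θ = (T/G)·Σ L_i/J_i = (50.39/81.9×10⁹)·(0.436/7.35×10^-7 + 0.683/7.40×10^-7 + 0.463/3.45×10^-7 + 0.650/2.51×10^-7) = 3.349×10^-3 rad.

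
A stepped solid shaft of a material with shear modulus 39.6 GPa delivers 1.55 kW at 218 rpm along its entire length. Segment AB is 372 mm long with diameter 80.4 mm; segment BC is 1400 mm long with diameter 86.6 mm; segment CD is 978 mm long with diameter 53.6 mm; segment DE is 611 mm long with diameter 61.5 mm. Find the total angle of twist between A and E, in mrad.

ω = 2π·218/60 = 22.83 rad/s, so T = P/ω = 1.55×10³ / 22.83 = 67.90 N·m.
J_AB = π(0.0804)⁴/32 = 4.10×10^-6 m⁴; J_BC = π(0.0866)⁴/32 = 5.52×10^-6 m⁴; J_CD = π(0.0536)⁴/32 = 8.10×10^-7 m⁴; J_DE = π(0.0615)⁴/32 = 1.40×10^-6 m⁴.
θ = (T/G)·Σ L_i/J_i = (67.90/39.6×10⁹)·(0.372/4.10×10^-6 + 1.40/5.52×10^-6 + 0.978/8.10×10^-7 + 0.611/1.40×10^-6) = 3.405×10^-3 rad.

3.41 mrad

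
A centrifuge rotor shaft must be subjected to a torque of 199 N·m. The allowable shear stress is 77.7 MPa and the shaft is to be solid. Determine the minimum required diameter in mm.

For a solid shaft τ_max = 16T/(πd³), so d = (16T/(π τ_allow))^(1/3) = (16·199.0/(π·7.77×10^7))^(1/3) = 0.02354 m.

23.5 mm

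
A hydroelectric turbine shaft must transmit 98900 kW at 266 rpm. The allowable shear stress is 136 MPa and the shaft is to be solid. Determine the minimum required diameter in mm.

510 mm

ω = 2π·266/60 = 27.86 rad/s, so T = P/ω = 98900×10³ / 27.86 = 3.550e6 N·m.
For a solid shaft τ_max = 16T/(πd³), so d = (16T/(π τ_allow))^(1/3) = (16·3.550e6/(π·1.36×10^8))^(1/3) = 0.5104 m.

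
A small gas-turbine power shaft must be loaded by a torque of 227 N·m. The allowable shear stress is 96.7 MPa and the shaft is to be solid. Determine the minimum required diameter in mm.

22.9 mm

For a solid shaft τ_max = 16T/(πd³), so d = (16T/(π τ_allow))^(1/3) = (16·227.0/(π·9.67×10^7))^(1/3) = 0.02287 m.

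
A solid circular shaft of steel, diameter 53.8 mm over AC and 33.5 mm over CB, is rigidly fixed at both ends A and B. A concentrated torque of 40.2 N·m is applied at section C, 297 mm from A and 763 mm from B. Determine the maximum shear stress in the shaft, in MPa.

Compatibility: T_A·a/J_AC = T_B·b/J_CB with T_A + T_B = T₀.
J_AC = 8.22×10^-7 m⁴, J_CB = 1.24×10^-7 m⁴, so T_A = T₀·(J_AC/a)/((J_AC/a)+(J_CB/b)) = 37.98 N·m, T_B = 2.222 N·m.
τ in each portion: τ_AC = 1.24×10^6 Pa, τ_CB = 3.01×10^5 Pa; maximum is in AC.
τ_max = T_AC·r/J = 37.98·0.0269/8.22×10^-7 = 1.242×10^6 Pa.

1.24 MPa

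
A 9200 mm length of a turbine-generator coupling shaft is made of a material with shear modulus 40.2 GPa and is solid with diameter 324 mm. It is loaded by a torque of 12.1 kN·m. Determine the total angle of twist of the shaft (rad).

0.00256 rad

J = πd⁴/32 = π(0.324)⁴/32 = 1.082×10^-3 m⁴.
θ = T·L/(G·J) = 12100 × 9.20 / (40.2×10⁹ × 1.082×10^-3) = 2.560×10^-3 rad.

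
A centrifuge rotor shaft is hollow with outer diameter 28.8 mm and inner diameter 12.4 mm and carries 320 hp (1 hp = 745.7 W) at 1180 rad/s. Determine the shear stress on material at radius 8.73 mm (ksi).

ω = 1180 rad/s, so T = P/ω = 320×745.7 / 1180 = 202.2 N·m.
J = π(d_o⁴ − d_i⁴)/32 = π(0.0288⁴ − 0.0124⁴)/32 = 6.522×10^-8 m⁴.
Shear stress varies linearly with radius: τ = T·r/J = 202.2 × 0.00873 / 6.522×10^-8 = 2.707×10^7 Pa.

3.93 ksi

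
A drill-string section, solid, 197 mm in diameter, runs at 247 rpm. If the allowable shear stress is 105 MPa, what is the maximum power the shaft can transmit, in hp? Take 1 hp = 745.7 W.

5470 hp

J = πd⁴/32 = π(0.197)⁴/32 = 1.479×10^-4 m⁴.
T_max = τ_allow·J/r = 1.05×10^8 × 1.479×10^-4 / 0.0985 = 157600 N·m.
ω = 2π·247/60 = 25.87 rad/s, so P_max = T_max·ω = 4.077×10^6 W.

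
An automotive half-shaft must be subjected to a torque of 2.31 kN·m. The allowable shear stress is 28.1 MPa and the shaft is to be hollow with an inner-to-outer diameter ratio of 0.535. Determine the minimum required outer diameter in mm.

77.0 mm

For a hollow shaft with d_i/d_o = 0.535: τ_max = 16T/(π d_o³ (1−k⁴)), so d_o = [16T/(π τ_allow (1−k⁴))]^(1/3) = [16·2310/(π·2.81×10^7·0.9181)]^(1/3) = 0.07697 m.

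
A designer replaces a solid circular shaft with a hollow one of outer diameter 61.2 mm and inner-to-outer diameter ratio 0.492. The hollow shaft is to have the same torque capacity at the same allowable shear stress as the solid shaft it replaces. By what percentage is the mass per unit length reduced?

Equal τ_max and T ⇒ the solid shaft needs d_s³ = d_o³(1−k⁴), so d_s = 61.2·(1−0.492⁴)^(1/3) = 59.98 mm.
Area ratio A_h/A_s = d_o²(1−k²)/d_s² = (1−k²)/(1−k⁴)^(2/3) = 0.7891.
Mass saving = 1 − 0.7891 = 21.1 %.

21.1 %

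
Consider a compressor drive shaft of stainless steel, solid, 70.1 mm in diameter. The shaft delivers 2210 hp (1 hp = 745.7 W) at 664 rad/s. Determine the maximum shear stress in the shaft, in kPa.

ω = 664 rad/s, so T = P/ω = 2210×745.7 / 664.0 = 2482 N·m.
J = πd⁴/32 = π(0.0701)⁴/32 = 2.371×10^-6 m⁴.
τ_max = T·r/J = 2482 × 0.0350 / 2.371×10^-6 = 3.669×10^7 Pa.

36700 kPa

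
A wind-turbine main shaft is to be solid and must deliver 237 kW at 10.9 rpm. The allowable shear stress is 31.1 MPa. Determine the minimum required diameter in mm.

ω = 2π·10.9/60 = 1.141 rad/s, so T = P/ω = 237×10³ / 1.141 = 207600 N·m.
For a solid shaft τ_max = 16T/(πd³), so d = (16T/(π τ_allow))^(1/3) = (16·207600/(π·3.11×10^7))^(1/3) = 0.3240 m.

324 mm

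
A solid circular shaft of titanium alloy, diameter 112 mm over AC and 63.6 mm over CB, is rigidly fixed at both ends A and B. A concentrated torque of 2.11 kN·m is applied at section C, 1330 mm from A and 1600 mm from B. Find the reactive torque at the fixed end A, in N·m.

Compatibility: T_A·a/J_AC = T_B·b/J_CB with T_A + T_B = T₀.
J_AC = 1.54×10^-5 m⁴, J_CB = 1.61×10^-6 m⁴, so T_A = T₀·(J_AC/a)/((J_AC/a)+(J_CB/b)) = 1942 N·m, T_B = 167.9 N·m.

1940 N·m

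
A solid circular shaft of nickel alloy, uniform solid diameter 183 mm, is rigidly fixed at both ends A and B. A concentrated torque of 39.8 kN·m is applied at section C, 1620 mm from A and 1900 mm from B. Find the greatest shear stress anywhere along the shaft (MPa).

With uniform GJ and both ends fixed, compatibility θ_AC = θ_CB gives T_A·a = T_B·b, together with T_A + T_B = T₀.
T_A = T₀·b/(a+b) = 39800·1900/3520 = 21480 N·m; T_B = 18320 N·m.
τ in each portion: τ_AC = 1.79×10^7 Pa, τ_CB = 1.52×10^7 Pa; maximum is in AC.
τ_max = T_AC·r/J = 21480·0.0915/1.10×10^-4 = 1.785×10^7 Pa.

17.9 MPa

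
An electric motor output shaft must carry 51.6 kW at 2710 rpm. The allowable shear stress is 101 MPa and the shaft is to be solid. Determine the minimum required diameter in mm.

ω = 2π·2710/60 = 283.8 rad/s, so T = P/ω = 51.6×10³ / 283.8 = 181.8 N·m.
For a solid shaft τ_max = 16T/(πd³), so d = (16T/(π τ_allow))^(1/3) = (16·181.8/(π·1.01×10^8))^(1/3) = 0.02093 m.

20.9 mm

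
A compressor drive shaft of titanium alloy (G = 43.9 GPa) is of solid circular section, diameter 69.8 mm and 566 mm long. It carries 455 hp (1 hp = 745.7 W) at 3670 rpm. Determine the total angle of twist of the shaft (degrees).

0.280°

ω = 2π·3670/60 = 384.3 rad/s, so T = P/ω = 455×745.7 / 384.3 = 882.8 N·m.
J = πd⁴/32 = π(0.0698)⁴/32 = 2.330×10^-6 m⁴.
θ = T·L/(G·J) = 882.8 × 0.566 / (43.9×10⁹ × 2.330×10^-6) = 4.884×10^-3 rad.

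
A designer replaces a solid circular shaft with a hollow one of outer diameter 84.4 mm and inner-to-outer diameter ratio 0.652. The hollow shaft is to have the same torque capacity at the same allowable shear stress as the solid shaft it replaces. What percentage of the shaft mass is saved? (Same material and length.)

34.3 %

Equal τ_max and T ⇒ the solid shaft needs d_s³ = d_o³(1−k⁴), so d_s = 84.4·(1−0.652⁴)^(1/3) = 78.97 mm.
Area ratio A_h/A_s = d_o²(1−k²)/d_s² = (1−k²)/(1−k⁴)^(2/3) = 0.6566.
Mass saving = 1 − 0.6566 = 34.3 %.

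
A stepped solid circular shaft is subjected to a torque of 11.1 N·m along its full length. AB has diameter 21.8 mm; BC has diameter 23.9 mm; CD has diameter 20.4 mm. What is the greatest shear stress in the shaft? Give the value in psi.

Under the same torque, τ_max = 16T/(πd³) is largest where d is smallest — segment CD (d = 20.4 mm).
τ_max = 16·11.10/(π·(0.0204)³) = 6.659×10^6 Pa.

966 psi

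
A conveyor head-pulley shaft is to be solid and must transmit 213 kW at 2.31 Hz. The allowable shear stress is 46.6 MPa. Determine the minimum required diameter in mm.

117 mm

ω = 2π·2.31 = 14.51 rad/s, so T = P/ω = 213×10³ / 14.51 = 14680 N·m.
For a solid shaft τ_max = 16T/(πd³), so d = (16T/(π τ_allow))^(1/3) = (16·14680/(π·4.66×10^7))^(1/3) = 0.1171 m.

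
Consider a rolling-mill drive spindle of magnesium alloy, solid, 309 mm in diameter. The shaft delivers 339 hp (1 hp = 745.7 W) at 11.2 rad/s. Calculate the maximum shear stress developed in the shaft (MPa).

3.90 MPa

ω = 11.2 rad/s, so T = P/ω = 339×745.7 / 11.20 = 22570 N·m.
J = πd⁴/32 = π(0.309)⁴/32 = 8.950×10^-4 m⁴.
τ_max = T·r/J = 22570 × 0.154 / 8.950×10^-4 = 3.896×10^6 Pa.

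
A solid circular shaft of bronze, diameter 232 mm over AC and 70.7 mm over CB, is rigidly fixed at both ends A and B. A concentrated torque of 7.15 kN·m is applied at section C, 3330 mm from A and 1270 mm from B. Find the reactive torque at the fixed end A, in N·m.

Compatibility: T_A·a/J_AC = T_B·b/J_CB with T_A + T_B = T₀.
J_AC = 2.84×10^-4 m⁴, J_CB = 2.45×10^-6 m⁴, so T_A = T₀·(J_AC/a)/((J_AC/a)+(J_CB/b)) = 6992 N·m, T_B = 158.1 N·m.

6990 N·m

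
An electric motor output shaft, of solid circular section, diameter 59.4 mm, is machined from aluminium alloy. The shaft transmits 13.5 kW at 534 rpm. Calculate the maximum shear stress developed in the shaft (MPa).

5.87 MPa

ω = 2π·534/60 = 55.92 rad/s, so T = P/ω = 13.5×10³ / 55.92 = 241.4 N·m.
J = πd⁴/32 = π(0.0594)⁴/32 = 1.222×10^-6 m⁴.
τ_max = T·r/J = 241.4 × 0.0297 / 1.222×10^-6 = 5.866×10^6 Pa.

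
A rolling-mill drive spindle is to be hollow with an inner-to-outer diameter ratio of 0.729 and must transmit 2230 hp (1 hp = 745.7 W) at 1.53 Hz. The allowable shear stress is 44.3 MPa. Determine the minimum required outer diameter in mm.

303 mm

ω = 2π·1.53 = 9.613 rad/s, so T = P/ω = 2230×745.7 / 9.613 = 173000 N·m.
For a hollow shaft with d_i/d_o = 0.729: τ_max = 16T/(π d_o³ (1−k⁴)), so d_o = [16T/(π τ_allow (1−k⁴))]^(1/3) = [16·173000/(π·4.43×10^7·0.7176)]^(1/3) = 0.3026 m.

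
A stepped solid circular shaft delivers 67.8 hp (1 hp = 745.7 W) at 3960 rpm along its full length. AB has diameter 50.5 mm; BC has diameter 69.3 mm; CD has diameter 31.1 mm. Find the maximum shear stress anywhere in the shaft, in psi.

2990 psi

ω = 2π·3960/60 = 414.7 rad/s, so T = P/ω = 67.8×745.7 / 414.7 = 121.9 N·m.
Under the same torque, τ_max = 16T/(πd³) is largest where d is smallest — segment CD (d = 31.1 mm).
τ_max = 16·121.9/(π·(0.0311)³) = 2.064×10^7 Pa.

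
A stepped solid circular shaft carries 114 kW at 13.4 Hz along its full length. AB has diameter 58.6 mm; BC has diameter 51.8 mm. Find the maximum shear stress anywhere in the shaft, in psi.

ω = 2π·13.4 = 84.19 rad/s, so T = P/ω = 114×10³ / 84.19 = 1354 N·m.
Under the same torque, τ_max = 16T/(πd³) is largest where d is smallest — segment BC (d = 51.8 mm).
τ_max = 16·1354/(π·(0.0518)³) = 4.961×10^7 Pa.

7200 psi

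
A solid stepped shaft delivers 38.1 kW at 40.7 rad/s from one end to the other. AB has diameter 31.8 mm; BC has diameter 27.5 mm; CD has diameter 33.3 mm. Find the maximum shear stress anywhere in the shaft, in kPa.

ω = 40.7 rad/s, so T = P/ω = 38.1×10³ / 40.70 = 936.1 N·m.
Under the same torque, τ_max = 16T/(πd³) is largest where d is smallest — segment BC (d = 27.5 mm).
τ_max = 16·936.1/(π·(0.0275)³) = 2.292×10^8 Pa.

229000 kPa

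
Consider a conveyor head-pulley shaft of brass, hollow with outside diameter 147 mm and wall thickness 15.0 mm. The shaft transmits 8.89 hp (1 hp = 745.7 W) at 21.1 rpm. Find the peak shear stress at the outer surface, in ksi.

ω = 2π·21.1/60 = 2.210 rad/s, so T = P/ω = 8.89×745.7 / 2.210 = 3000 N·m.
J = π(d_o⁴ − d_i⁴)/32 = π(0.147⁴ − 0.117⁴)/32 = 2.745×10^-5 m⁴.
τ_max = T·r/J = 3000 × 0.0735 / 2.745×10^-5 = 8.035×10^6 Pa.

1.17 ksi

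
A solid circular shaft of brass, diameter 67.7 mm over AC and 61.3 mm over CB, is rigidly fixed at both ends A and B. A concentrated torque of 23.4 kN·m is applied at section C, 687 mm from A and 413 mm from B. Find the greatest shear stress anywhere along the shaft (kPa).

Compatibility: T_A·a/J_AC = T_B·b/J_CB with T_A + T_B = T₀.
J_AC = 2.06×10^-6 m⁴, J_CB = 1.39×10^-6 m⁴, so T_A = T₀·(J_AC/a)/((J_AC/a)+(J_CB/b)) = 11050 N·m, T_B = 12350 N·m.
τ in each portion: τ_AC = 1.81×10^8 Pa, τ_CB = 2.73×10^8 Pa; maximum is in CB.
τ_max = T_CB·r/J = 12350·0.0307/1.39×10^-6 = 2.731×10^8 Pa.

273000 kPa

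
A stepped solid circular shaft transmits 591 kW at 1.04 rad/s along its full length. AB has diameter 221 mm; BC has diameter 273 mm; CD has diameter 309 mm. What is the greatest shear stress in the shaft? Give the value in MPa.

ω = 1.04 rad/s, so T = P/ω = 591×10³ / 1.040 = 568300 N·m.
Under the same torque, τ_max = 16T/(πd³) is largest where d is smallest — segment AB (d = 221 mm).
τ_max = 16·568300/(π·(0.221)³) = 2.681×10^8 Pa.

268 MPa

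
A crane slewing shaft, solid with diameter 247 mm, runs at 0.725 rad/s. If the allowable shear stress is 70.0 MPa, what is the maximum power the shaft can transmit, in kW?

J = πd⁴/32 = π(0.247)⁴/32 = 3.654×10^-4 m⁴.
T_max = τ_allow·J/r = 7.00×10^7 × 3.654×10^-4 / 0.123 = 207100 N·m.
ω = 0.725 rad/s, so P_max = T_max·ω = 1.502×10^5 W.

150 kW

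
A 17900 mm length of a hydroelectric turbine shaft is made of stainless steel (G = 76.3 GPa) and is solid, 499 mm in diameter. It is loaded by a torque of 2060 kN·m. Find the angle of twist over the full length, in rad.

J = πd⁴/32 = π(0.499)⁴/32 = 6.087×10^-3 m⁴.
θ = T·L/(G·J) = 2.060e6 × 17.9 / (76.3×10⁹ × 6.087×10^-3) = 0.07940 rad.

0.0794 rad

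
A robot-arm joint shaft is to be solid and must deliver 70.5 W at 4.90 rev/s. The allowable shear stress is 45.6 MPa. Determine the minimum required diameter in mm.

ω = 2π·4.90 = 30.79 rad/s, so T = P/ω = 70.5 / 30.79 = 2.290 N·m.
For a solid shaft τ_max = 16T/(πd³), so d = (16T/(π τ_allow))^(1/3) = (16·2.290/(π·4.56×10^7))^(1/3) = 0.006348 m.

6.35 mm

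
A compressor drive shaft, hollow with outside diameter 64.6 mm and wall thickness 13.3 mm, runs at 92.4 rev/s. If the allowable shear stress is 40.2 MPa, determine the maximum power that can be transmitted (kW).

J = π(d_o⁴ − d_i⁴)/32 = π(0.0646⁴ − 0.0380⁴)/32 = 1.505×10^-6 m⁴.
T_max = τ_allow·J/r = 4.02×10^7 × 1.505×10^-6 / 0.0323 = 1873 N·m.
ω = 2π·92.4 = 580.6 rad/s, so P_max = T_max·ω = 1.087×10^6 W.

1090 kW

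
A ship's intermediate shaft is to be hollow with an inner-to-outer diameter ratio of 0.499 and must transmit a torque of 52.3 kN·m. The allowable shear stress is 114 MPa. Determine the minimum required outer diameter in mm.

For a hollow shaft with d_i/d_o = 0.499: τ_max = 16T/(π d_o³ (1−k⁴)), so d_o = [16T/(π τ_allow (1−k⁴))]^(1/3) = [16·52300/(π·1.14×10^8·0.9380)]^(1/3) = 0.1356 m.

136 mm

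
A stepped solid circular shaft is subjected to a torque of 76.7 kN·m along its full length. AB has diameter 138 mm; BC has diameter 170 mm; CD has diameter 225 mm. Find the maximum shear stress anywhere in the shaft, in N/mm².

Under the same torque, τ_max = 16T/(πd³) is largest where d is smallest — segment AB (d = 138 mm).
τ_max = 16·76700/(π·(0.138)³) = 1.486×10^8 Pa.

149 N/mm²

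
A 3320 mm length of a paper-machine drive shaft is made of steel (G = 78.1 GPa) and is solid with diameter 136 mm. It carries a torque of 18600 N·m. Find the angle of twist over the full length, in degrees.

1.35°

J = πd⁴/32 = π(0.136)⁴/32 = 3.359×10^-5 m⁴.
θ = T·L/(G·J) = 18600 × 3.32 / (78.1×10⁹ × 3.359×10^-5) = 0.02354 rad.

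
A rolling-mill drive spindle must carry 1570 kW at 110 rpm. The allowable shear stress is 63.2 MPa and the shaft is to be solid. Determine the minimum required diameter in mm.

ω = 2π·110/60 = 11.52 rad/s, so T = P/ω = 1570×10³ / 11.52 = 136300 N·m.
For a solid shaft τ_max = 16T/(πd³), so d = (16T/(π τ_allow))^(1/3) = (16·136300/(π·6.32×10^7))^(1/3) = 0.2223 m.

222 mm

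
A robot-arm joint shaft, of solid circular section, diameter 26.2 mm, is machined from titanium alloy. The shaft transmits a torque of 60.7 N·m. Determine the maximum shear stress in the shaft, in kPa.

J = πd⁴/32 = π(0.0262)⁴/32 = 4.626×10^-8 m⁴.
τ_max = T·r/J = 60.70 × 0.0131 / 4.626×10^-8 = 1.719×10^7 Pa.

17200 kPa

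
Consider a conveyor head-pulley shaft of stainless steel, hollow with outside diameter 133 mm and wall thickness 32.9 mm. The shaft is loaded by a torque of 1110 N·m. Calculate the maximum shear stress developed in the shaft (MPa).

2.57 MPa

J = π(d_o⁴ − d_i⁴)/32 = π(0.133⁴ − 0.0672⁴)/32 = 2.872×10^-5 m⁴.
τ_max = T·r/J = 1110 × 0.0665 / 2.872×10^-5 = 2.570×10^6 Pa.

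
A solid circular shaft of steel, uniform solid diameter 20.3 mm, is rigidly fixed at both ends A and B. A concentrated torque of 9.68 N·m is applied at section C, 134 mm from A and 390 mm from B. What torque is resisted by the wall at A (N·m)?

7.20 N·m

With uniform GJ and both ends fixed, compatibility θ_AC = θ_CB gives T_A·a = T_B·b, together with T_A + T_B = T₀.
T_A = T₀·b/(a+b) = 9.680·390/524.0 = 7.205 N·m; T_B = 2.475 N·m.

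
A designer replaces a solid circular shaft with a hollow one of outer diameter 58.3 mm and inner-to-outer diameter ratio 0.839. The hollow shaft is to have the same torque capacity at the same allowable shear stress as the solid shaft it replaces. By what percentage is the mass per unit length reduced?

53.3 %

Equal τ_max and T ⇒ the solid shaft needs d_s³ = d_o³(1−k⁴), so d_s = 58.3·(1−0.839⁴)^(1/3) = 46.41 mm.
Area ratio A_h/A_s = d_o²(1−k²)/d_s² = (1−k²)/(1−k⁴)^(2/3) = 0.4672.
Mass saving = 1 − 0.4672 = 53.3 %.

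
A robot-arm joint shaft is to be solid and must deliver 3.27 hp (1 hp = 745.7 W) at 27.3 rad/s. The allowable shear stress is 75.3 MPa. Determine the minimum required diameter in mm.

ω = 27.3 rad/s, so T = P/ω = 3.27×745.7 / 27.30 = 89.32 N·m.
For a solid shaft τ_max = 16T/(πd³), so d = (16T/(π τ_allow))^(1/3) = (16·89.32/(π·7.53×10^7))^(1/3) = 0.01821 m.

18.2 mm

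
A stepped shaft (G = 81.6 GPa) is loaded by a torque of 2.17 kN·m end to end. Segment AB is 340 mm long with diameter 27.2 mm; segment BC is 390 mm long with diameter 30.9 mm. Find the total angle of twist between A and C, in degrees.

J_AB = π(0.0272)⁴/32 = 5.37×10^-8 m⁴; J_BC = π(0.0309)⁴/32 = 8.95×10^-8 m⁴.
θ = (T/G)·Σ L_i/J_i = (2170/81.6×10⁹)·(0.340/5.37×10^-8 + 0.390/8.95×10^-8) = 0.2841 rad.

16.3°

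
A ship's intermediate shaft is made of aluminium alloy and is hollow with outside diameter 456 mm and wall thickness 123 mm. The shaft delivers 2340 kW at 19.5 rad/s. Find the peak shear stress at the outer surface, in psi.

979 psi

ω = 19.5 rad/s, so T = P/ω = 2340×10³ / 19.50 = 120000 N·m.
J = π(d_o⁴ − d_i⁴)/32 = π(0.456⁴ − 0.210⁴)/32 = 4.054×10^-3 m⁴.
τ_max = T·r/J = 120000 × 0.228 / 4.054×10^-3 = 6.749×10^6 Pa.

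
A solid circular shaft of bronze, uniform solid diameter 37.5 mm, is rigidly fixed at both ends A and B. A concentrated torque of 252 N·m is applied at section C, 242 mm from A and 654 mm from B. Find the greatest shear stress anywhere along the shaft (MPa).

17.8 MPa

With uniform GJ and both ends fixed, compatibility θ_AC = θ_CB gives T_A·a = T_B·b, together with T_A + T_B = T₀.
T_A = T₀·b/(a+b) = 252.0·654/896.0 = 183.9 N·m; T_B = 68.06 N·m.
τ in each portion: τ_AC = 1.78×10^7 Pa, τ_CB = 6.57×10^6 Pa; maximum is in AC.
τ_max = T_AC·r/J = 183.9·0.0187/1.94×10^-7 = 1.776×10^7 Pa.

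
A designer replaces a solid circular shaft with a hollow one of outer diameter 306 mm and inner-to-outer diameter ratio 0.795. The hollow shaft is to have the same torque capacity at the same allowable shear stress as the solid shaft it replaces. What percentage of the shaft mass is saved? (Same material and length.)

Equal τ_max and T ⇒ the solid shaft needs d_s³ = d_o³(1−k⁴), so d_s = 306·(1−0.795⁴)^(1/3) = 258.2 mm.
Area ratio A_h/A_s = d_o²(1−k²)/d_s² = (1−k²)/(1−k⁴)^(2/3) = 0.5170.
Mass saving = 1 − 0.5170 = 48.3 %.

48.3 %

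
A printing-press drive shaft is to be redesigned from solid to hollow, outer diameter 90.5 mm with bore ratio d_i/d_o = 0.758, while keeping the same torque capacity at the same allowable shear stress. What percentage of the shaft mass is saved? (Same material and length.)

Equal τ_max and T ⇒ the solid shaft needs d_s³ = d_o³(1−k⁴), so d_s = 90.5·(1−0.758⁴)^(1/3) = 79.19 mm.
Area ratio A_h/A_s = d_o²(1−k²)/d_s² = (1−k²)/(1−k⁴)^(2/3) = 0.5557.
Mass saving = 1 − 0.5557 = 44.4 %.

44.4 %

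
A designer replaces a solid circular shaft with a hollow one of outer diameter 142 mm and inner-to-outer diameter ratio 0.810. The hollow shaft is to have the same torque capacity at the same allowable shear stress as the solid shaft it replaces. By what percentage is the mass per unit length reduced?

49.9 %

Equal τ_max and T ⇒ the solid shaft needs d_s³ = d_o³(1−k⁴), so d_s = 142·(1−0.810⁴)^(1/3) = 117.7 mm.
Area ratio A_h/A_s = d_o²(1−k²)/d_s² = (1−k²)/(1−k⁴)^(2/3) = 0.5005.
Mass saving = 1 − 0.5005 = 49.9 %.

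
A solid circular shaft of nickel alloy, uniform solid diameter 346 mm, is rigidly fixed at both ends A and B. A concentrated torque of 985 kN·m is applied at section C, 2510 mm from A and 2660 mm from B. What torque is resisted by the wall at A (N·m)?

With uniform GJ and both ends fixed, compatibility θ_AC = θ_CB gives T_A·a = T_B·b, together with T_A + T_B = T₀.
T_A = T₀·b/(a+b) = 985000·2660/5170 = 506800 N·m; T_B = 478200 N·m.

507000 N·m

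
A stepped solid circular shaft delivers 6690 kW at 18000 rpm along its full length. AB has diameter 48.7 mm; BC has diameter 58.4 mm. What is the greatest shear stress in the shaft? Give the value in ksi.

ω = 2π·18000/60 = 1885 rad/s, so T = P/ω = 6690×10³ / 1885 = 3549 N·m.
Under the same torque, τ_max = 16T/(πd³) is largest where d is smallest — segment AB (d = 48.7 mm).
τ_max = 16·3549/(π·(0.0487)³) = 1.565×10^8 Pa.

22.7 ksi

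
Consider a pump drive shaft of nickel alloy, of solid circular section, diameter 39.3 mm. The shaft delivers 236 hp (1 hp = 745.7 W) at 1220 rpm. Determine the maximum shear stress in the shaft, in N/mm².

ω = 2π·1220/60 = 127.8 rad/s, so T = P/ω = 236×745.7 / 127.8 = 1377 N·m.
J = πd⁴/32 = π(0.0393)⁴/32 = 2.342×10^-7 m⁴.
τ_max = T·r/J = 1377 × 0.0196 / 2.342×10^-7 = 1.156×10^8 Pa.

116 N/mm²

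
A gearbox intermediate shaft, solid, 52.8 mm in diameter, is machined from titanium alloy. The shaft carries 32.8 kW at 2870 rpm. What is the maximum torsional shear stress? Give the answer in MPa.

ω = 2π·2870/60 = 300.5 rad/s, so T = P/ω = 32.8×10³ / 300.5 = 109.1 N·m.
J = πd⁴/32 = π(0.0528)⁴/32 = 7.630×10^-7 m⁴.
τ_max = T·r/J = 109.1 × 0.0264 / 7.630×10^-7 = 3.776×10^6 Pa.

3.78 MPa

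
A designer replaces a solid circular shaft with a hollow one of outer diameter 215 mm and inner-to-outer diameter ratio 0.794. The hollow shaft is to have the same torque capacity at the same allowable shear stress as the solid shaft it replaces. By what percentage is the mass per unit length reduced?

48.2 %

Equal τ_max and T ⇒ the solid shaft needs d_s³ = d_o³(1−k⁴), so d_s = 215·(1−0.794⁴)^(1/3) = 181.6 mm.
Area ratio A_h/A_s = d_o²(1−k²)/d_s² = (1−k²)/(1−k⁴)^(2/3) = 0.5180.
Mass saving = 1 − 0.5180 = 48.2 %.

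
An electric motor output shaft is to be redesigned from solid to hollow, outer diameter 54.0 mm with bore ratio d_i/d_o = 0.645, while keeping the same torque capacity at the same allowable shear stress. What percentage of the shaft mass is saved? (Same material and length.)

33.7 %

Equal τ_max and T ⇒ the solid shaft needs d_s³ = d_o³(1−k⁴), so d_s = 54.0·(1−0.645⁴)^(1/3) = 50.69 mm.
Area ratio A_h/A_s = d_o²(1−k²)/d_s² = (1−k²)/(1−k⁴)^(2/3) = 0.6629.
Mass saving = 1 − 0.6629 = 33.7 %.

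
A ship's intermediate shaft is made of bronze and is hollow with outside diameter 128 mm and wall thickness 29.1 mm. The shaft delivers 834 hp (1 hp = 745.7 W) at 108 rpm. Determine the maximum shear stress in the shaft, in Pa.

1.46e8 Pa

ω = 2π·108/60 = 11.31 rad/s, so T = P/ω = 834×745.7 / 11.31 = 54990 N·m.
J = π(d_o⁴ − d_i⁴)/32 = π(0.128⁴ − 0.0698⁴)/32 = 2.402×10^-5 m⁴.
τ_max = T·r/J = 54990 × 0.0640 / 2.402×10^-5 = 1.465×10^8 Pa.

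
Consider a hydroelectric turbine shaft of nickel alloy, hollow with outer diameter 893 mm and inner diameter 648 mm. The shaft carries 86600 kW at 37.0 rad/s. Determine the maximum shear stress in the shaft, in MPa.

ω = 37.0 rad/s, so T = P/ω = 86600×10³ / 37.00 = 2.341e6 N·m.
J = π(d_o⁴ − d_i⁴)/32 = π(0.893⁴ − 0.648⁴)/32 = 0.04512 m⁴.
τ_max = T·r/J = 2.341e6 × 0.447 / 0.04512 = 2.316×10^7 Pa.

23.2 MPa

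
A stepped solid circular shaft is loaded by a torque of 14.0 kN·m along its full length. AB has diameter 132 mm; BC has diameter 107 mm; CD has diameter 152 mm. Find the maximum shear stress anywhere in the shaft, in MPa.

58.2 MPa

Under the same torque, τ_max = 16T/(πd³) is largest where d is smallest — segment BC (d = 107 mm).
τ_max = 16·14000/(π·(0.107)³) = 5.820×10^7 Pa.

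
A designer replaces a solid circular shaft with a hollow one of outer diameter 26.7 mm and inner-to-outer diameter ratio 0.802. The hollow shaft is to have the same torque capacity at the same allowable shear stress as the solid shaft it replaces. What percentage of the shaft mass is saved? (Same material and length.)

Equal τ_max and T ⇒ the solid shaft needs d_s³ = d_o³(1−k⁴), so d_s = 26.7·(1−0.802⁴)^(1/3) = 22.35 mm.
Area ratio A_h/A_s = d_o²(1−k²)/d_s² = (1−k²)/(1−k⁴)^(2/3) = 0.5093.
Mass saving = 1 − 0.5093 = 49.1 %.

49.1 %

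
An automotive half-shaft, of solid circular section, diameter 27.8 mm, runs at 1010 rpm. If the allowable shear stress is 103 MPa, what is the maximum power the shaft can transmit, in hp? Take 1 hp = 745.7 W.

J = πd⁴/32 = π(0.0278)⁴/32 = 5.864×10^-8 m⁴.
T_max = τ_allow·J/r = 1.03×10^8 × 5.864×10^-8 / 0.0139 = 434.5 N·m.
ω = 2π·1010/60 = 105.8 rad/s, so P_max = T_max·ω = 4.596×10^4 W.

61.6 hp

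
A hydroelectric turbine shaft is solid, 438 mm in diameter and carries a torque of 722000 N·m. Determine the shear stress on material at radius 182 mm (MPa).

J = πd⁴/32 = π(0.438)⁴/32 = 3.613×10^-3 m⁴.
Shear stress varies linearly with radius: τ = T·r/J = 722000 × 0.182 / 3.613×10^-3 = 3.637×10^7 Pa.

36.4 MPa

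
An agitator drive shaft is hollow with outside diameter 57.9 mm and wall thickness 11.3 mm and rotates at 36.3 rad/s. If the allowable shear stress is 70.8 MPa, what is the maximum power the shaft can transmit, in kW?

J = π(d_o⁴ − d_i⁴)/32 = π(0.0579⁴ − 0.0353⁴)/32 = 9.509×10^-7 m⁴.
T_max = τ_allow·J/r = 7.08×10^7 × 9.509×10^-7 / 0.0290 = 2326 N·m.
ω = 36.3 rad/s, so P_max = T_max·ω = 8.442×10^4 W.

84.4 kW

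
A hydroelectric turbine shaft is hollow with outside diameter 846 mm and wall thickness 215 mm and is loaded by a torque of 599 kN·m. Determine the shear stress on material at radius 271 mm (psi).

J = π(d_o⁴ − d_i⁴)/32 = π(0.846⁴ − 0.416⁴)/32 = 0.04735 m⁴.
Shear stress varies linearly with radius: τ = T·r/J = 599000 × 0.271 / 0.04735 = 3.428×10^6 Pa.

497 psi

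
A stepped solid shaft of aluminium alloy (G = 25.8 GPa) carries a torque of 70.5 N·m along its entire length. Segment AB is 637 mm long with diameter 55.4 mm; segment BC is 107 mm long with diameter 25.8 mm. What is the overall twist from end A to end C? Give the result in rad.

J_AB = π(0.0554)⁴/32 = 9.25×10^-7 m⁴; J_BC = π(0.0258)⁴/32 = 4.35×10^-8 m⁴.
θ = (T/G)·Σ L_i/J_i = (70.50/25.8×10⁹)·(0.637/9.25×10^-7 + 0.107/4.35×10^-8) = 8.604×10^-3 rad.

0.00860 rad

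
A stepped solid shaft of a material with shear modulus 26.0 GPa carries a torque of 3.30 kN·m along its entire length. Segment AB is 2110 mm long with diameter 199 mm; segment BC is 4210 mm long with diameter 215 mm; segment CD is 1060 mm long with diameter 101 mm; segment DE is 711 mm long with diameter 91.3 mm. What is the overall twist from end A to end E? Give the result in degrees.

J_AB = π(0.199)⁴/32 = 1.54×10^-4 m⁴; J_BC = π(0.215)⁴/32 = 2.10×10^-4 m⁴; J_CD = π(0.101)⁴/32 = 1.02×10^-5 m⁴; J_DE = π(0.0913)⁴/32 = 6.82×10^-6 m⁴.
θ = (T/G)·Σ L_i/J_i = (3300/26.0×10⁹)·(2.11/1.54×10^-4 + 4.21/2.10×10^-4 + 1.06/1.02×10^-5 + 0.711/6.82×10^-6) = 0.03068 rad.

1.76°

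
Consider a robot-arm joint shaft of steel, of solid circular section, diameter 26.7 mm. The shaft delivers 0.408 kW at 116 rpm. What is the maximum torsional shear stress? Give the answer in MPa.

ω = 2π·116/60 = 12.15 rad/s, so T = P/ω = 0.408×10³ / 12.15 = 33.59 N·m.
J = πd⁴/32 = π(0.0267)⁴/32 = 4.989×10^-8 m⁴.
τ_max = T·r/J = 33.59 × 0.0133 / 4.989×10^-8 = 8.987×10^6 Pa.

8.99 MPa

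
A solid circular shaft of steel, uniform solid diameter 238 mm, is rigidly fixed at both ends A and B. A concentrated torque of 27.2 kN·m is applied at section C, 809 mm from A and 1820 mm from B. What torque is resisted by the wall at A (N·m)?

18800 N·m

With uniform GJ and both ends fixed, compatibility θ_AC = θ_CB gives T_A·a = T_B·b, together with T_A + T_B = T₀.
T_A = T₀·b/(a+b) = 27200·1820/2629 = 18830 N·m; T_B = 8370 N·m.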